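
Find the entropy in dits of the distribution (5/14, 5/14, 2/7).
0.4748 dits

Shannon entropy is H(X) = -Σ p(x) log p(x).

For P = (5/14, 5/14, 2/7):
H = -5/14 × log_10(5/14) -5/14 × log_10(5/14) -2/7 × log_10(2/7)
H = 0.4748 dits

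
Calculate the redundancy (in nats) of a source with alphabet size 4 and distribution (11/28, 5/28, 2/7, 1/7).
0.0757 nats

Redundancy measures how far a source is from maximum entropy:
R = H_max - H(X)

Maximum entropy for 4 symbols: H_max = log_e(4) = 1.3863 nats
Actual entropy: H(X) = 1.3106 nats
Redundancy: R = 1.3863 - 1.3106 = 0.0757 nats

This redundancy represents potential for compression: the source could be compressed by 0.0757 nats per symbol.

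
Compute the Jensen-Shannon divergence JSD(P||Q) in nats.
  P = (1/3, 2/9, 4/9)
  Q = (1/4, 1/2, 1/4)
0.0442 nats

Jensen-Shannon divergence is:
JSD(P||Q) = 0.5 × D_KL(P||M) + 0.5 × D_KL(Q||M)
where M = 0.5 × (P + Q) is the mixture distribution.

M = 0.5 × (1/3, 2/9, 4/9) + 0.5 × (1/4, 1/2, 1/4) = (7/24, 13/36, 0.347222)

D_KL(P||M) = 0.0463 nats
D_KL(Q||M) = 0.0420 nats

JSD(P||Q) = 0.5 × 0.0463 + 0.5 × 0.0420 = 0.0442 nats

Unlike KL divergence, JSD is symmetric and bounded: 0 ≤ JSD ≤ log(2).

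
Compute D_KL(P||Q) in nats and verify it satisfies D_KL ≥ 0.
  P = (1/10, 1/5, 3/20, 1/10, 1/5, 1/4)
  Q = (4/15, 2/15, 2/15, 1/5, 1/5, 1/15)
0.2618 nats

KL divergence satisfies the Gibbs inequality: D_KL(P||Q) ≥ 0 for all distributions P, Q.

D_KL(P||Q) = Σ p(x) log(p(x)/q(x))
Term by term:
  x=0: 1/10 × log_e[(1/10)/(4/15)] = -0.0981
  x=1: 1/5 × log_e[(1/5)/(2/15)] = 0.0811
  x=2: 3/20 × log_e[(3/20)/(2/15)] = 0.0177
  x=3: 1/10 × log_e[(1/10)/(1/5)] = -0.0693
  x=4: 1/5 × log_e[(1/5)/(1/5)] = 0.0000
  x=5: 1/4 × log_e[(1/4)/(1/15)] = 0.3304
D_KL(P||Q) = 0.2618 nats

D_KL(P||Q) = 0.2618 ≥ 0 ✓

This non-negativity is a fundamental property: relative entropy cannot be negative because it measures how different Q is from P.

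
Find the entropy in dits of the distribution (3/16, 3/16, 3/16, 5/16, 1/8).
0.6797 dits

Shannon entropy is H(X) = -Σ p(x) log p(x).

For P = (3/16, 3/16, 3/16, 5/16, 1/8):
H = -3/16 × log_10(3/16) -3/16 × log_10(3/16) -3/16 × log_10(3/16) -5/16 × log_10(5/16) -1/8 × log_10(1/8)
H = 0.6797 dits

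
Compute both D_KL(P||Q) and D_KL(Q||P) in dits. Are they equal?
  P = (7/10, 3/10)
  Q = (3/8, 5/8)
D_KL(P||Q) = 0.0941, D_KL(Q||P) = 0.0976

KL divergence is not symmetric: D_KL(P||Q) ≠ D_KL(Q||P) in general.

D_KL(P||Q) = 0.0941 dits
D_KL(Q||P) = 0.0976 dits

No, they are not equal!

This asymmetry is why KL divergence is not a true distance metric.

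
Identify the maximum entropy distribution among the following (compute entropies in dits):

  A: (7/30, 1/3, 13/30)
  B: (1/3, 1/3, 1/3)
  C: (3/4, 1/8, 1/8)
B

For a discrete distribution over n outcomes, entropy is maximized by the uniform distribution.

Computing entropies:
H(A) = 0.4639 dits
H(B) = 0.4771 dits
H(C) = 0.3195 dits

The uniform distribution (where all probabilities equal 1/3) achieves the maximum entropy of log_10(3) = 0.4771 dits.

Distribution B has the highest entropy.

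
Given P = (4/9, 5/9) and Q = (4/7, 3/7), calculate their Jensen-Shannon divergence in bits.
0.0117 bits

Jensen-Shannon divergence is:
JSD(P||Q) = 0.5 × D_KL(P||M) + 0.5 × D_KL(Q||M)
where M = 0.5 × (P + Q) is the mixture distribution.

M = 0.5 × (4/9, 5/9) + 0.5 × (4/7, 3/7) = (0.507937, 0.492063)

D_KL(P||M) = 0.0117 bits
D_KL(Q||M) = 0.0117 bits

JSD(P||Q) = 0.5 × 0.0117 + 0.5 × 0.0117 = 0.0117 bits

Unlike KL divergence, JSD is symmetric and bounded: 0 ≤ JSD ≤ log(2).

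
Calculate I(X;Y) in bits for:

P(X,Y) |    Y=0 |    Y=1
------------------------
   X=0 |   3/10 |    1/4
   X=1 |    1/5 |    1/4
0.0073 bits

Mutual information: I(X;Y) = H(X) + H(Y) - H(X,Y)

Marginals:
P(X) = (11/20, 9/20), H(X) = 0.9928 bits
P(Y) = (1/2, 1/2), H(Y) = 1.0000 bits

Joint entropy: H(X,Y) = 1.9855 bits

I(X;Y) = 0.9928 + 1.0000 - 1.9855 = 0.0073 bits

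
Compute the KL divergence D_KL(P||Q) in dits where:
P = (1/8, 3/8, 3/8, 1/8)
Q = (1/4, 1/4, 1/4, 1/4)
0.0568 dits

KL divergence: D_KL(P||Q) = Σ p(x) log(p(x)/q(x))

Computing term by term:
  x=0: 1/8 × log_10[(1/8)/(1/4)] = 1/8 × -0.3010 = -0.0376
  x=1: 3/8 × log_10[(3/8)/(1/4)] = 3/8 × 0.1761 = 0.0660
  x=2: 3/8 × log_10[(3/8)/(1/4)] = 3/8 × 0.1761 = 0.0660
  x=3: 1/8 × log_10[(1/8)/(1/4)] = 1/8 × -0.3010 = -0.0376

D_KL(P||Q) = 0.0568 dits

Note: KL divergence is always non-negative and equals 0 iff P = Q.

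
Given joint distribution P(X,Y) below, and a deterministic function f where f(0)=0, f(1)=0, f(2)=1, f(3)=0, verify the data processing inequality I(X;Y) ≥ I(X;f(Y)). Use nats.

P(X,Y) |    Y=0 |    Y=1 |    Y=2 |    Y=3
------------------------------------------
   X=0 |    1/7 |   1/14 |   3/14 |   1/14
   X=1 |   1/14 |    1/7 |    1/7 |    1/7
I(X;Y) = 0.0436, I(X;f(Y)) = 0.0112, inequality holds: 0.0436 ≥ 0.0112

Data Processing Inequality: For any Markov chain X → Y → Z, we have I(X;Y) ≥ I(X;Z).

Here Z = f(Y) is a deterministic function of Y, forming X → Y → Z.

Original I(X;Y) = 0.0436 nats

After applying f:
P(X,Z) where Z=f(Y):
- P(X,Z=0) = P(X,Y=0) + P(X,Y=1) + P(X,Y=3)
- P(X,Z=1) = P(X,Y=2)

I(X;Z) = I(X;f(Y)) = 0.0112 nats

Verification: 0.0436 ≥ 0.0112 ✓

Information cannot be created by processing; the function f can only lose information about X.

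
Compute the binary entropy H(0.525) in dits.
0.3005 dits

The binary entropy function is:
H(p) = -p log(p) - (1-p) log(1-p)

H(0.525) = -0.525 × log_10(0.525) - 0.475 × log_10(0.475)
H(0.525) = 0.3005 dits

Note: Binary entropy is maximized at p=0.5 (H=1 bit) and minimized at p=0 or p=1 (H=0).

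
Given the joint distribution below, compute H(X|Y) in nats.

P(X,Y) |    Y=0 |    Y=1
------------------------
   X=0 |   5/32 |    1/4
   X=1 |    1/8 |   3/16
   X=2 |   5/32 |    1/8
1.0751 nats

Using the chain rule: H(X|Y) = H(X,Y) - H(Y)

First, compute H(X,Y) = 1.7604 nats

Marginal P(Y) = (7/16, 9/16)
H(Y) = 0.6853 nats

H(X|Y) = H(X,Y) - H(Y) = 1.7604 - 0.6853 = 1.0751 nats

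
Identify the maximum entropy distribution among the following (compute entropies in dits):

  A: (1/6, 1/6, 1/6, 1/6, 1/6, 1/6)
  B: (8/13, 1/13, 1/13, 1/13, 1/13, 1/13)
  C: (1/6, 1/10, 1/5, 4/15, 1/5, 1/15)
A

For a discrete distribution over n outcomes, entropy is maximized by the uniform distribution.

Computing entropies:
H(A) = 0.7782 dits
H(B) = 0.5582 dits
H(C) = 0.7408 dits

The uniform distribution (where all probabilities equal 1/6) achieves the maximum entropy of log_10(6) = 0.7782 dits.

Distribution A has the highest entropy.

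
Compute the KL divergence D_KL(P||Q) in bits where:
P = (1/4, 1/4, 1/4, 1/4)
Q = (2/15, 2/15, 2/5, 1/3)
0.1802 bits

KL divergence: D_KL(P||Q) = Σ p(x) log(p(x)/q(x))

Computing term by term:
  x=0: 1/4 × log_2[(1/4)/(2/15)] = 1/4 × 0.9069 = 0.2267
  x=1: 1/4 × log_2[(1/4)/(2/15)] = 1/4 × 0.9069 = 0.2267
  x=2: 1/4 × log_2[(1/4)/(2/5)] = 1/4 × -0.6781 = -0.1695
  x=3: 1/4 × log_2[(1/4)/(1/3)] = 1/4 × -0.4150 = -0.1038

D_KL(P||Q) = 0.1802 bits

Note: KL divergence is always non-negative and equals 0 iff P = Q.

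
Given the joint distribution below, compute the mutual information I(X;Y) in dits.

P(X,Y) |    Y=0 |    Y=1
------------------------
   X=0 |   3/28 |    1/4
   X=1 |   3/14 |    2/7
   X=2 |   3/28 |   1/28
0.0187 dits

Mutual information: I(X;Y) = H(X) + H(Y) - H(X,Y)

Marginals:
P(X) = (5/14, 1/2, 1/7), H(X) = 0.4309 dits
P(Y) = (3/7, 4/7), H(Y) = 0.2966 dits

Joint entropy: H(X,Y) = 0.7089 dits

I(X;Y) = 0.4309 + 0.2966 - 0.7089 = 0.0187 dits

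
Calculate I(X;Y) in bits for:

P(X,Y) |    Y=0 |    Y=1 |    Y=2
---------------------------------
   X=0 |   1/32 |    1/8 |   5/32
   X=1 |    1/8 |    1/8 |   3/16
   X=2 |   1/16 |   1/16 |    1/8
0.0351 bits

Mutual information: I(X;Y) = H(X) + H(Y) - H(X,Y)

Marginals:
P(X) = (5/16, 7/16, 1/4), H(X) = 1.5462 bits
P(Y) = (7/32, 5/16, 15/32), H(Y) = 1.5164 bits

Joint entropy: H(X,Y) = 3.0275 bits

I(X;Y) = 1.5462 + 1.5164 - 3.0275 = 0.0351 bits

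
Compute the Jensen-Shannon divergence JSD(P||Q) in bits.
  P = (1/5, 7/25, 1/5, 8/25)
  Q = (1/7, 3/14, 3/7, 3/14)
0.0449 bits

Jensen-Shannon divergence is:
JSD(P||Q) = 0.5 × D_KL(P||M) + 0.5 × D_KL(Q||M)
where M = 0.5 × (P + Q) is the mixture distribution.

M = 0.5 × (1/5, 7/25, 1/5, 8/25) + 0.5 × (1/7, 3/14, 3/7, 3/14) = (6/35, 0.247143, 11/35, 0.267143)

D_KL(P||M) = 0.0478 bits
D_KL(Q||M) = 0.0419 bits

JSD(P||Q) = 0.5 × 0.0478 + 0.5 × 0.0419 = 0.0449 bits

Unlike KL divergence, JSD is symmetric and bounded: 0 ≤ JSD ≤ log(2).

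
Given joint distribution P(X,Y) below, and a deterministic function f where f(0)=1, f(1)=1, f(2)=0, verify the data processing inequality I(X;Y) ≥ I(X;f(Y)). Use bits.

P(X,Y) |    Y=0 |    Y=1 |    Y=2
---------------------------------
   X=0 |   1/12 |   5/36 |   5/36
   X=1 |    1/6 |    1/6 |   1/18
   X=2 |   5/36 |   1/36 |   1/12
I(X;Y) = 0.1110, I(X;f(Y)) = 0.0456, inequality holds: 0.1110 ≥ 0.0456

Data Processing Inequality: For any Markov chain X → Y → Z, we have I(X;Y) ≥ I(X;Z).

Here Z = f(Y) is a deterministic function of Y, forming X → Y → Z.

Original I(X;Y) = 0.1110 bits

After applying f:
P(X,Z) where Z=f(Y):
- P(X,Z=0) = P(X,Y=2)
- P(X,Z=1) = P(X,Y=0) + P(X,Y=1)

I(X;Z) = I(X;f(Y)) = 0.0456 bits

Verification: 0.1110 ≥ 0.0456 ✓

Information cannot be created by processing; the function f can only lose information about X.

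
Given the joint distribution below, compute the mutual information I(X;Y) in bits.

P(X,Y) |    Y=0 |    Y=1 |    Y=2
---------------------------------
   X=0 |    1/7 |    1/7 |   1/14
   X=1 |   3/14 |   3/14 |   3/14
0.0150 bits

Mutual information: I(X;Y) = H(X) + H(Y) - H(X,Y)

Marginals:
P(X) = (5/14, 9/14), H(X) = 0.9403 bits
P(Y) = (5/14, 5/14, 2/7), H(Y) = 1.5774 bits

Joint entropy: H(X,Y) = 2.5027 bits

I(X;Y) = 0.9403 + 1.5774 - 2.5027 = 0.0150 bits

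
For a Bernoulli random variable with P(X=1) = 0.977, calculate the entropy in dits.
0.0476 dits

The binary entropy function is:
H(p) = -p log(p) - (1-p) log(1-p)

H(0.977) = -0.977 × log_10(0.977) - 0.023 × log_10(0.023)
H(0.977) = 0.0476 dits

Note: Binary entropy is maximized at p=0.5 (H=1 bit) and minimized at p=0 or p=1 (H=0).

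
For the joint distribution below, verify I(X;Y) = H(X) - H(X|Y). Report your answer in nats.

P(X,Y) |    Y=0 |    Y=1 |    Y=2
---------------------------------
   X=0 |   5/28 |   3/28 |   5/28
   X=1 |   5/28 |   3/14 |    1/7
I(X;Y) = 0.0176 nats

Mutual information has multiple equivalent forms:
- I(X;Y) = H(X) - H(X|Y)
- I(X;Y) = H(Y) - H(Y|X)
- I(X;Y) = H(X) + H(Y) - H(X,Y)

Computing all quantities:
H(X) = 0.6906, H(Y) = 1.0974, H(X,Y) = 1.7703
H(X|Y) = 0.6730, H(Y|X) = 1.0797

Verification:
H(X) - H(X|Y) = 0.6906 - 0.6730 = 0.0176
H(Y) - H(Y|X) = 1.0974 - 1.0797 = 0.0176
H(X) + H(Y) - H(X,Y) = 0.6906 + 1.0974 - 1.7703 = 0.0176

All forms give I(X;Y) = 0.0176 nats. ✓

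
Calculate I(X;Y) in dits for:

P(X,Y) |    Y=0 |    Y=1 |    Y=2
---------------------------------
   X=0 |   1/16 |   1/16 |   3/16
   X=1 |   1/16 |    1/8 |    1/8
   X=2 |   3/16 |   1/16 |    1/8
0.0286 dits

Mutual information: I(X;Y) = H(X) + H(Y) - H(X,Y)

Marginals:
P(X) = (5/16, 5/16, 3/8), H(X) = 0.4755 dits
P(Y) = (5/16, 1/4, 7/16), H(Y) = 0.4654 dits

Joint entropy: H(X,Y) = 0.9123 dits

I(X;Y) = 0.4755 + 0.4654 - 0.9123 = 0.0286 dits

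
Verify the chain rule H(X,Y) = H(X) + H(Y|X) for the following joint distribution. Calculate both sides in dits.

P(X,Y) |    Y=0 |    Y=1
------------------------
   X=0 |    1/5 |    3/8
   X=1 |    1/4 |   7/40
H(X,Y) = 0.5825, H(X) = 0.2961, H(Y|X) = 0.2864 (all in dits)

Chain rule: H(X,Y) = H(X) + H(Y|X)

Left side — joint entropy directly:
H(X,Y) = -Σ p(x,y) log p(x,y) = 0.5825 dits

Right side — compute H(Y|X) from the conditional distributions:
P(X) = (23/40, 17/40), so H(X) = 0.2961 dits
H(Y|X) = Σ_x P(X=x) · H(Y|X=x):
  P(Y|X=0) = (8/23, 15/23), H(Y|X=0) = 0.2806, weight P(X=0) = 23/40
  P(Y|X=1) = (10/17, 7/17), H(Y|X=1) = 0.2942, weight P(X=1) = 17/40
H(Y|X) = 0.2864 dits

H(X) + H(Y|X) = 0.2961 + 0.2864 = 0.5825 dits

Both sides equal 0.5825 dits. ✓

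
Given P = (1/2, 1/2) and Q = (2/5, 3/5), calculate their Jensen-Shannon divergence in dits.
0.0022 dits

Jensen-Shannon divergence is:
JSD(P||Q) = 0.5 × D_KL(P||M) + 0.5 × D_KL(Q||M)
where M = 0.5 × (P + Q) is the mixture distribution.

M = 0.5 × (1/2, 1/2) + 0.5 × (2/5, 3/5) = (9/20, 11/20)

D_KL(P||M) = 0.0022 dits
D_KL(Q||M) = 0.0022 dits

JSD(P||Q) = 0.5 × 0.0022 + 0.5 × 0.0022 = 0.0022 dits

Unlike KL divergence, JSD is symmetric and bounded: 0 ≤ JSD ≤ log(2).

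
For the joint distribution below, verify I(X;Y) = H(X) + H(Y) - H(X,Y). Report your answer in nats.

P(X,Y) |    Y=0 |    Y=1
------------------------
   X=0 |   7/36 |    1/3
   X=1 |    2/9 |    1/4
I(X;Y) = 0.0054 nats

Mutual information has multiple equivalent forms:
- I(X;Y) = H(X) - H(X|Y)
- I(X;Y) = H(Y) - H(Y|X)
- I(X;Y) = H(X) + H(Y) - H(X,Y)

Computing all quantities:
H(X) = 0.6916, H(Y) = 0.6792, H(X,Y) = 1.3654
H(X|Y) = 0.6862, H(Y|X) = 0.6738

Verification:
H(X) - H(X|Y) = 0.6916 - 0.6862 = 0.0054
H(Y) - H(Y|X) = 0.6792 - 0.6738 = 0.0054
H(X) + H(Y) - H(X,Y) = 0.6916 + 0.6792 - 1.3654 = 0.0054

All forms give I(X;Y) = 0.0054 nats. ✓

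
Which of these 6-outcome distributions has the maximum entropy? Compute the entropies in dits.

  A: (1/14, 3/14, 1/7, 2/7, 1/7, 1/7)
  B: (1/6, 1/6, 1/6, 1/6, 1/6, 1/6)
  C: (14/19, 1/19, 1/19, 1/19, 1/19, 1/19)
B

For a discrete distribution over n outcomes, entropy is maximized by the uniform distribution.

Computing entropies:
H(A) = 0.7429 dits
H(B) = 0.7782 dits
H(C) = 0.4342 dits

The uniform distribution (where all probabilities equal 1/6) achieves the maximum entropy of log_10(6) = 0.7782 dits.

Distribution B has the highest entropy.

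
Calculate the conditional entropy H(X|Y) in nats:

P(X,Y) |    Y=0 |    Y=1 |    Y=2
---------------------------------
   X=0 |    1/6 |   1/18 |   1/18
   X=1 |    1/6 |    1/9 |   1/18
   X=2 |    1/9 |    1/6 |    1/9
1.0492 nats

Using the chain rule: H(X|Y) = H(X,Y) - H(Y)

First, compute H(X,Y) = 2.1100 nats

Marginal P(Y) = (4/9, 1/3, 2/9)
H(Y) = 1.0609 nats

H(X|Y) = H(X,Y) - H(Y) = 2.1100 - 1.0609 = 1.0492 nats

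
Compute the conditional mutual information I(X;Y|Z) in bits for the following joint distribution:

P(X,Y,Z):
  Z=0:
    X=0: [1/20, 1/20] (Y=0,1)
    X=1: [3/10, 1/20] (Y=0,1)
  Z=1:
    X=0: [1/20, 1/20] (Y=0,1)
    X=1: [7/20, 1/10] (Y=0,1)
0.0579 bits

Conditional mutual information: I(X;Y|Z) = H(X|Z) + H(Y|Z) - H(X,Y|Z)

H(Z) = 0.9928
H(X,Z) = 1.7129 → H(X|Z) = 0.7201
H(Y,Z) = 1.8016 → H(Y|Z) = 0.8088
H(X,Y,Z) = 2.4639 → H(X,Y|Z) = 1.4711

I(X;Y|Z) = 0.7201 + 0.8088 - 1.4711 = 0.0579 bits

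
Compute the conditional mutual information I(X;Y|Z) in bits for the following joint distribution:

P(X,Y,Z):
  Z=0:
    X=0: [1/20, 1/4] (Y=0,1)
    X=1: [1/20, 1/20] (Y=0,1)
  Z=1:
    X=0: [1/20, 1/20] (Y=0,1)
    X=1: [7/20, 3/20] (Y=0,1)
0.0398 bits

Conditional mutual information: I(X;Y|Z) = H(X|Z) + H(Y|Z) - H(X,Y|Z)

H(Z) = 0.9710
H(X,Z) = 1.6855 → H(X|Z) = 0.7145
H(Y,Z) = 1.8464 → H(Y|Z) = 0.8755
H(X,Y,Z) = 2.5211 → H(X,Y|Z) = 1.5502

I(X;Y|Z) = 0.7145 + 0.8755 - 1.5502 = 0.0398 bits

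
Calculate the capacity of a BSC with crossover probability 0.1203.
0.4698 bits

For a binary symmetric channel (BSC) with error probability p:
Capacity C = 1 - H(p) bits per symbol

where H(p) = -p log₂(p) - (1-p) log₂(1-p) is the binary entropy function.

H(0.1203) = 0.5302 bits
C = 1 - 0.5302 = 0.4698 bits per symbol

This means we can reliably transmit up to 0.4698 bits of information per channel use.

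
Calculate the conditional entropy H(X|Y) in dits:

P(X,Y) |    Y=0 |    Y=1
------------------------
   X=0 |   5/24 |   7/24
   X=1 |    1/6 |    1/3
0.2994 dits

Using the chain rule: H(X|Y) = H(X,Y) - H(Y)

First, compute H(X,Y) = 0.5867 dits

Marginal P(Y) = (3/8, 5/8)
H(Y) = 0.2873 dits

H(X|Y) = H(X,Y) - H(Y) = 0.5867 - 0.2873 = 0.2994 dits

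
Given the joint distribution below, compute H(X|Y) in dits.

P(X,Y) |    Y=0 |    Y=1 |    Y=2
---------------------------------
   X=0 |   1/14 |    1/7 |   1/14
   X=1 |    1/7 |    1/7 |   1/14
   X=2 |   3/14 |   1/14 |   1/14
0.4541 dits

Using the chain rule: H(X|Y) = H(X,Y) - H(Y)

First, compute H(X,Y) = 0.9149 dits

Marginal P(Y) = (3/7, 5/14, 3/14)
H(Y) = 0.4608 dits

H(X|Y) = H(X,Y) - H(Y) = 0.9149 - 0.4608 = 0.4541 dits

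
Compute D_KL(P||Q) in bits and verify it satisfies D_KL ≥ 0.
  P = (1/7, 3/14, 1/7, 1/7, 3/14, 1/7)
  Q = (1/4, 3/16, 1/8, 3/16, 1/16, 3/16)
0.2223 bits

KL divergence satisfies the Gibbs inequality: D_KL(P||Q) ≥ 0 for all distributions P, Q.

D_KL(P||Q) = Σ p(x) log(p(x)/q(x))
Term by term:
  x=0: 1/7 × log_2[(1/7)/(1/4)] = -0.1153
  x=1: 3/14 × log_2[(3/14)/(3/16)] = 0.0413
  x=2: 1/7 × log_2[(1/7)/(1/8)] = 0.0275
  x=3: 1/7 × log_2[(1/7)/(3/16)] = -0.0560
  x=4: 3/14 × log_2[(3/14)/(1/16)] = 0.3809
  x=5: 1/7 × log_2[(1/7)/(3/16)] = -0.0560
D_KL(P||Q) = 0.2223 bits

D_KL(P||Q) = 0.2223 ≥ 0 ✓

This non-negativity is a fundamental property: relative entropy cannot be negative because it measures how different Q is from P.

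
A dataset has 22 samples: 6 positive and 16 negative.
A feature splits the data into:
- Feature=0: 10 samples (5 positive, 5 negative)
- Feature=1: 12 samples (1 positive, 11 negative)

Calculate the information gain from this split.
0.1651 bits

Information Gain = H(Y) - H(Y|Feature)

Before split:
P(positive) = 6/22 = 0.2727
H(Y) = 0.8454 bits

After split:
Feature=0: H = 1.0000 bits (weight = 10/22)
Feature=1: H = 0.4138 bits (weight = 12/22)
H(Y|Feature) = (10/22)×1.0000 + (12/22)×0.4138 = 0.6803 bits

Information Gain = 0.8454 - 0.6803 = 0.1651 bits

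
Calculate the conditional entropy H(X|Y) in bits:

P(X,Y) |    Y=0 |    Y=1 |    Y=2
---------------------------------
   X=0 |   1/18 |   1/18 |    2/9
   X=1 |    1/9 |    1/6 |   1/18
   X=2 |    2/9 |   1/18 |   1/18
1.3342 bits

Using the chain rule: H(X|Y) = H(X,Y) - H(Y)

First, compute H(X,Y) = 2.9058 bits

Marginal P(Y) = (7/18, 5/18, 1/3)
H(Y) = 1.5715 bits

H(X|Y) = H(X,Y) - H(Y) = 2.9058 - 1.5715 = 1.3342 bits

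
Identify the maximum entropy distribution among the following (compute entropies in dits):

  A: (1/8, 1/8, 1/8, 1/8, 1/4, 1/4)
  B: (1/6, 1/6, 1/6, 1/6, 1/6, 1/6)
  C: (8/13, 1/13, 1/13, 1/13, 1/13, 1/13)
B

For a discrete distribution over n outcomes, entropy is maximized by the uniform distribution.

Computing entropies:
H(A) = 0.7526 dits
H(B) = 0.7782 dits
H(C) = 0.5582 dits

The uniform distribution (where all probabilities equal 1/6) achieves the maximum entropy of log_10(6) = 0.7782 dits.

Distribution B has the highest entropy.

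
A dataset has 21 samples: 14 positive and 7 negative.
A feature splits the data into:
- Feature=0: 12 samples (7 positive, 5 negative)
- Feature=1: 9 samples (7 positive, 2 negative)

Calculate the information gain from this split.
0.0309 bits

Information Gain = H(Y) - H(Y|Feature)

Before split:
P(positive) = 14/21 = 0.6667
H(Y) = 0.9183 bits

After split:
Feature=0: H = 0.9799 bits (weight = 12/21)
Feature=1: H = 0.7642 bits (weight = 9/21)
H(Y|Feature) = (12/21)×0.9799 + (9/21)×0.7642 = 0.8874 bits

Information Gain = 0.9183 - 0.8874 = 0.0309 bits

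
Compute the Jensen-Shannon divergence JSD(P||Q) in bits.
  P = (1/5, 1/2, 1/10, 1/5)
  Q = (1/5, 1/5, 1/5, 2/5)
0.0847 bits

Jensen-Shannon divergence is:
JSD(P||Q) = 0.5 × D_KL(P||M) + 0.5 × D_KL(Q||M)
where M = 0.5 × (P + Q) is the mixture distribution.

M = 0.5 × (1/5, 1/2, 1/10, 1/5) + 0.5 × (1/5, 1/5, 1/5, 2/5) = (1/5, 7/20, 3/20, 3/10)

D_KL(P||M) = 0.0818 bits
D_KL(Q||M) = 0.0876 bits

JSD(P||Q) = 0.5 × 0.0818 + 0.5 × 0.0876 = 0.0847 bits

Unlike KL divergence, JSD is symmetric and bounded: 0 ≤ JSD ≤ log(2).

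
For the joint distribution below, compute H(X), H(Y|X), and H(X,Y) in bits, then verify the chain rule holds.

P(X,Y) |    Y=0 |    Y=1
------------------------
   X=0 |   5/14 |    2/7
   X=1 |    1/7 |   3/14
H(X,Y) = 1.9242, H(X) = 0.9403, H(Y|X) = 0.9839 (all in bits)

Chain rule: H(X,Y) = H(X) + H(Y|X)

Left side — joint entropy directly:
H(X,Y) = -Σ p(x,y) log p(x,y) = 1.9242 bits

Right side — compute H(Y|X) from the conditional distributions:
P(X) = (9/14, 5/14), so H(X) = 0.9403 bits
H(Y|X) = Σ_x P(X=x) · H(Y|X=x):
  P(Y|X=0) = (5/9, 4/9), H(Y|X=0) = 0.9911, weight P(X=0) = 9/14
  P(Y|X=1) = (2/5, 3/5), H(Y|X=1) = 0.9710, weight P(X=1) = 5/14
H(Y|X) = 0.9839 bits

H(X) + H(Y|X) = 0.9403 + 0.9839 = 1.9242 bits

Both sides equal 1.9242 bits. ✓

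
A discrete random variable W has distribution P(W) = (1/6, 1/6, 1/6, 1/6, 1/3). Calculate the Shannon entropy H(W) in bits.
2.2516 bits

Shannon entropy is H(X) = -Σ p(x) log p(x).

For P = (1/6, 1/6, 1/6, 1/6, 1/3):
H = -1/6 × log_2(1/6) -1/6 × log_2(1/6) -1/6 × log_2(1/6) -1/6 × log_2(1/6) -1/3 × log_2(1/3)
H = 2.2516 bits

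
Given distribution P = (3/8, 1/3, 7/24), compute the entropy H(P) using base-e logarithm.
1.0934 nats

Shannon entropy is H(X) = -Σ p(x) log p(x).

For P = (3/8, 1/3, 7/24):
H = -3/8 × log_e(3/8) -1/3 × log_e(1/3) -7/24 × log_e(7/24)
H = 1.0934 nats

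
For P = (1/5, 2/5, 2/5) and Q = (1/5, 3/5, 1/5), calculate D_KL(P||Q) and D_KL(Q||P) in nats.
D_KL(P||Q) = 0.1151, D_KL(Q||P) = 0.1046

KL divergence is not symmetric: D_KL(P||Q) ≠ D_KL(Q||P) in general.

D_KL(P||Q) = 0.1151 nats
D_KL(Q||P) = 0.1046 nats

No, they are not equal!

This asymmetry is why KL divergence is not a true distance metric.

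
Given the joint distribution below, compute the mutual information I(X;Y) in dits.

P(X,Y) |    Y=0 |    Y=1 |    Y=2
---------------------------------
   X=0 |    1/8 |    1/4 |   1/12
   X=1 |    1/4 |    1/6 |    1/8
0.0132 dits

Mutual information: I(X;Y) = H(X) + H(Y) - H(X,Y)

Marginals:
P(X) = (11/24, 13/24), H(X) = 0.2995 dits
P(Y) = (3/8, 5/12, 5/24), H(Y) = 0.4601 dits

Joint entropy: H(X,Y) = 0.7464 dits

I(X;Y) = 0.2995 + 0.4601 - 0.7464 = 0.0132 dits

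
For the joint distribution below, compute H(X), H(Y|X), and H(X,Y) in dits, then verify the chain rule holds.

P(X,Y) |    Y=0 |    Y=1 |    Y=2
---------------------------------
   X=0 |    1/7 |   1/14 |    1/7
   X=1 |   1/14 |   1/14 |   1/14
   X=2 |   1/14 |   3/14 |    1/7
H(X,Y) = 0.9149, H(X) = 0.4608, H(Y|X) = 0.4541 (all in dits)

Chain rule: H(X,Y) = H(X) + H(Y|X)

Left side — joint entropy directly:
H(X,Y) = -Σ p(x,y) log p(x,y) = 0.9149 dits

Right side — compute H(Y|X) from the conditional distributions:
P(X) = (5/14, 3/14, 3/7), so H(X) = 0.4608 dits
H(Y|X) = Σ_x P(X=x) · H(Y|X=x):
  P(Y|X=0) = (2/5, 1/5, 2/5), H(Y|X=0) = 0.4581, weight P(X=0) = 5/14
  P(Y|X=1) = (1/3, 1/3, 1/3), H(Y|X=1) = 0.4771, weight P(X=1) = 3/14
  P(Y|X=2) = (1/6, 1/2, 1/3), H(Y|X=2) = 0.4392, weight P(X=2) = 3/7
H(Y|X) = 0.4541 dits

H(X) + H(Y|X) = 0.4608 + 0.4541 = 0.9149 dits

Both sides equal 0.9149 dits. ✓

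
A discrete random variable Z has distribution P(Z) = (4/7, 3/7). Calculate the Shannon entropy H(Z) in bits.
0.9852 bits

Shannon entropy is H(X) = -Σ p(x) log p(x).

For P = (4/7, 3/7):
H = -4/7 × log_2(4/7) -3/7 × log_2(3/7)
H = 0.9852 bits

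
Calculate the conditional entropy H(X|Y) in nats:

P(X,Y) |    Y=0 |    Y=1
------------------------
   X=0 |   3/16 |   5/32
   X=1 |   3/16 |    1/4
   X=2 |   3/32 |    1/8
1.0550 nats

Using the chain rule: H(X|Y) = H(X,Y) - H(Y)

First, compute H(X,Y) = 1.7462 nats

Marginal P(Y) = (15/32, 17/32)
H(Y) = 0.6912 nats

H(X|Y) = H(X,Y) - H(Y) = 1.7462 - 0.6912 = 1.0550 nats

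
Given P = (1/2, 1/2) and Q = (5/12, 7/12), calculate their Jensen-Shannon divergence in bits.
0.0051 bits

Jensen-Shannon divergence is:
JSD(P||Q) = 0.5 × D_KL(P||M) + 0.5 × D_KL(Q||M)
where M = 0.5 × (P + Q) is the mixture distribution.

M = 0.5 × (1/2, 1/2) + 0.5 × (5/12, 7/12) = (11/24, 13/24)

D_KL(P||M) = 0.0050 bits
D_KL(Q||M) = 0.0051 bits

JSD(P||Q) = 0.5 × 0.0050 + 0.5 × 0.0051 = 0.0051 bits

Unlike KL divergence, JSD is symmetric and bounded: 0 ≤ JSD ≤ log(2).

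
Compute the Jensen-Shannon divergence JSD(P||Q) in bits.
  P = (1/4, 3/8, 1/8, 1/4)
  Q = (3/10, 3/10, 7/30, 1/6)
0.0227 bits

Jensen-Shannon divergence is:
JSD(P||Q) = 0.5 × D_KL(P||M) + 0.5 × D_KL(Q||M)
where M = 0.5 × (P + Q) is the mixture distribution.

M = 0.5 × (1/4, 3/8, 1/8, 1/4) + 0.5 × (3/10, 3/10, 7/30, 1/6) = (11/40, 0.3375, 0.179167, 5/24)

D_KL(P||M) = 0.0235 bits
D_KL(Q||M) = 0.0219 bits

JSD(P||Q) = 0.5 × 0.0235 + 0.5 × 0.0219 = 0.0227 bits

Unlike KL divergence, JSD is symmetric and bounded: 0 ≤ JSD ≤ log(2).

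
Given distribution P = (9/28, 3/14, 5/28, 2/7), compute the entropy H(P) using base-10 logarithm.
0.5908 dits

Shannon entropy is H(X) = -Σ p(x) log p(x).

For P = (9/28, 3/14, 5/28, 2/7):
H = -9/28 × log_10(9/28) -3/14 × log_10(3/14) -5/28 × log_10(5/28) -2/7 × log_10(2/7)
H = 0.5908 dits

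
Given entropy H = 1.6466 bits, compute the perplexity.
3.1309

Perplexity is 2^H (or exp(H) for natural log).

H = 1.6466 bits
Perplexity = 2^1.6466 = 3.1309

Interpretation: The model's uncertainty is equivalent to choosing uniformly among 3.1 options.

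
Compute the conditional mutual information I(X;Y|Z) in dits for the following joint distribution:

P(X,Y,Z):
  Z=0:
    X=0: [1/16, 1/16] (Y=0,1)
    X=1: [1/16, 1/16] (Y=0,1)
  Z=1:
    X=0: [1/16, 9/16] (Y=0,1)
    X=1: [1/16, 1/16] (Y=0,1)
0.0209 dits

Conditional mutual information: I(X;Y|Z) = H(X|Z) + H(Y|Z) - H(X,Y|Z)

H(Z) = 0.2442
H(X,Z) = 0.4662 → H(X|Z) = 0.2220
H(Y,Z) = 0.4662 → H(Y|Z) = 0.2220
H(X,Y,Z) = 0.6674 → H(X,Y|Z) = 0.4231

I(X;Y|Z) = 0.2220 + 0.2220 - 0.4231 = 0.0209 dits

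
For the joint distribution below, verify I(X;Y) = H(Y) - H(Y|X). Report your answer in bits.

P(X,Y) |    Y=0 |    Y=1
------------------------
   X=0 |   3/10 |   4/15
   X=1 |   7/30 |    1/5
I(X;Y) = 0.0001 bits

Mutual information has multiple equivalent forms:
- I(X;Y) = H(X) - H(X|Y)
- I(X;Y) = H(Y) - H(Y|X)
- I(X;Y) = H(X) + H(Y) - H(X,Y)

Computing all quantities:
H(X) = 0.9871, H(Y) = 0.9968, H(X,Y) = 1.9839
H(X|Y) = 0.9871, H(Y|X) = 0.9967

Verification:
H(X) - H(X|Y) = 0.9871 - 0.9871 = 0.0001
H(Y) - H(Y|X) = 0.9968 - 0.9967 = 0.0001
H(X) + H(Y) - H(X,Y) = 0.9871 + 0.9968 - 1.9839 = 0.0001

All forms give I(X;Y) = 0.0001 bits. ✓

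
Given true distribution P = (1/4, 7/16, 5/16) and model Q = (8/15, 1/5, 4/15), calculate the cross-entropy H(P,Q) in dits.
0.5534 dits

Cross-entropy: H(P,Q) = -Σ p(x) log q(x)

Alternatively: H(P,Q) = H(P) + D_KL(P||Q)
H(P) = 0.4654 dits
D_KL(P||Q) = 0.0880 dits

H(P,Q) = 0.4654 + 0.0880 = 0.5534 dits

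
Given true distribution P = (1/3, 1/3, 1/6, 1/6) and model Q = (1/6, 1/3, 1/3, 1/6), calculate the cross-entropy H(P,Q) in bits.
2.0850 bits

Cross-entropy: H(P,Q) = -Σ p(x) log q(x)

Alternatively: H(P,Q) = H(P) + D_KL(P||Q)
H(P) = 1.9183 bits
D_KL(P||Q) = 0.1667 bits

H(P,Q) = 1.9183 + 0.1667 = 2.0850 bits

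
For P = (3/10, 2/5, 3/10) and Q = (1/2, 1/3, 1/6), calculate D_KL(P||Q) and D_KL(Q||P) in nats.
D_KL(P||Q) = 0.0960, D_KL(Q||P) = 0.0967

KL divergence is not symmetric: D_KL(P||Q) ≠ D_KL(Q||P) in general.

D_KL(P||Q) = 0.0960 nats
D_KL(Q||P) = 0.0967 nats

No, they are not equal!

This asymmetry is why KL divergence is not a true distance metric.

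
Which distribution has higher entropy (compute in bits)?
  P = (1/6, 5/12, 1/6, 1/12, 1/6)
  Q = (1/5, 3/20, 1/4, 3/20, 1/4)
Q

Computing entropies in bits:
H(P) = 2.1175
H(Q) = 2.2855

Distribution Q has higher entropy.

Intuition: The distribution closer to uniform (more spread out) has higher entropy.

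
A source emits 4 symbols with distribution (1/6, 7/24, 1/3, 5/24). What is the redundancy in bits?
0.0509 bits

Redundancy measures how far a source is from maximum entropy:
R = H_max - H(X)

Maximum entropy for 4 symbols: H_max = log_2(4) = 2.0000 bits
Actual entropy: H(X) = 1.9491 bits
Redundancy: R = 2.0000 - 1.9491 = 0.0509 bits

This redundancy represents potential for compression: the source could be compressed by 0.0509 bits per symbol.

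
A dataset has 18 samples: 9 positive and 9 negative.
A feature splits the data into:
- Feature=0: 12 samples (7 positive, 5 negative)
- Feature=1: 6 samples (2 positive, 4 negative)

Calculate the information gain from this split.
0.0407 bits

Information Gain = H(Y) - H(Y|Feature)

Before split:
P(positive) = 9/18 = 0.5000
H(Y) = 1.0000 bits

After split:
Feature=0: H = 0.9799 bits (weight = 12/18)
Feature=1: H = 0.9183 bits (weight = 6/18)
H(Y|Feature) = (12/18)×0.9799 + (6/18)×0.9183 = 0.9593 bits

Information Gain = 1.0000 - 0.9593 = 0.0407 bits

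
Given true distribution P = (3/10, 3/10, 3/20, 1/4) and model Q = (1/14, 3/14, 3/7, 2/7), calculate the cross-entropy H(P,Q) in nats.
1.6941 nats

Cross-entropy: H(P,Q) = -Σ p(x) log q(x)

Alternatively: H(P,Q) = H(P) + D_KL(P||Q)
H(P) = 1.3535 nats
D_KL(P||Q) = 0.3406 nats

H(P,Q) = 1.3535 + 0.3406 = 1.6941 nats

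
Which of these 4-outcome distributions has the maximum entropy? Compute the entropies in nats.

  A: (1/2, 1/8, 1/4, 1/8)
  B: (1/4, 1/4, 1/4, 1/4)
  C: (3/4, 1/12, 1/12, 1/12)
B

For a discrete distribution over n outcomes, entropy is maximized by the uniform distribution.

Computing entropies:
H(A) = 1.2130 nats
H(B) = 1.3863 nats
H(C) = 0.8370 nats

The uniform distribution (where all probabilities equal 1/4) achieves the maximum entropy of log_e(4) = 1.3863 nats.

Distribution B has the highest entropy.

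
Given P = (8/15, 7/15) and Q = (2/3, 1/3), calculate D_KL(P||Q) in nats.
0.0380 nats

KL divergence: D_KL(P||Q) = Σ p(x) log(p(x)/q(x))

Computing term by term:
  x=0: 8/15 × log_e[(8/15)/(2/3)] = 8/15 × -0.2231 = -0.1190
  x=1: 7/15 × log_e[(7/15)/(1/3)] = 7/15 × 0.3365 = 0.1570

D_KL(P||Q) = 0.0380 nats

Note: KL divergence is always non-negative and equals 0 iff P = Q.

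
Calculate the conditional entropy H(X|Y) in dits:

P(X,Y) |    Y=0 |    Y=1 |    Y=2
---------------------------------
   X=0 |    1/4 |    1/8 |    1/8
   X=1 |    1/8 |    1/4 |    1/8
0.2826 dits

Using the chain rule: H(X|Y) = H(X,Y) - H(Y)

First, compute H(X,Y) = 0.7526 dits

Marginal P(Y) = (3/8, 3/8, 1/4)
H(Y) = 0.4700 dits

H(X|Y) = H(X,Y) - H(Y) = 0.7526 - 0.4700 = 0.2826 dits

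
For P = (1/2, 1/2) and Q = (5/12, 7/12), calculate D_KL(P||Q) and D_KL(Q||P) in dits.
D_KL(P||Q) = 0.0061, D_KL(Q||P) = 0.0061

KL divergence is not symmetric: D_KL(P||Q) ≠ D_KL(Q||P) in general.

D_KL(P||Q) = 0.0061 dits
D_KL(Q||P) = 0.0061 dits

In this case they happen to be equal (to 4 decimal places).

This asymmetry is why KL divergence is not a true distance metric.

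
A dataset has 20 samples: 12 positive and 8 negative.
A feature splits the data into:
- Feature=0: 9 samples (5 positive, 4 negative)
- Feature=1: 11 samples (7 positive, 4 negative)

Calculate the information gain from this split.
0.0049 bits

Information Gain = H(Y) - H(Y|Feature)

Before split:
P(positive) = 12/20 = 0.6000
H(Y) = 0.9710 bits

After split:
Feature=0: H = 0.9911 bits (weight = 9/20)
Feature=1: H = 0.9457 bits (weight = 11/20)
H(Y|Feature) = (9/20)×0.9911 + (11/20)×0.9457 = 0.9661 bits

Information Gain = 0.9710 - 0.9661 = 0.0049 bits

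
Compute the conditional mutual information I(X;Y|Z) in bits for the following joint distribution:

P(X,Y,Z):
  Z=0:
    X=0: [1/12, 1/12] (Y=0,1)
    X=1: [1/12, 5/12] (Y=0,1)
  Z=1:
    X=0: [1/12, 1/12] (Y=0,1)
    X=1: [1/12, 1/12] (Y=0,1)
0.0492 bits

Conditional mutual information: I(X;Y|Z) = H(X|Z) + H(Y|Z) - H(X,Y|Z)

H(Z) = 0.9183
H(X,Z) = 1.7925 → H(X|Z) = 0.8742
H(Y,Z) = 1.7925 → H(Y|Z) = 0.8742
H(X,Y,Z) = 2.6175 → H(X,Y|Z) = 1.6992

I(X;Y|Z) = 0.8742 + 0.8742 - 1.6992 = 0.0492 bits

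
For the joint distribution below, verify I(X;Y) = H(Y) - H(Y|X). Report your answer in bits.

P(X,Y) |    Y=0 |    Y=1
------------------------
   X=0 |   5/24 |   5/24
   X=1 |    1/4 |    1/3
I(X;Y) = 0.0036 bits

Mutual information has multiple equivalent forms:
- I(X;Y) = H(X) - H(X|Y)
- I(X;Y) = H(Y) - H(Y|X)
- I(X;Y) = H(X) + H(Y) - H(X,Y)

Computing all quantities:
H(X) = 0.9799, H(Y) = 0.9950, H(X,Y) = 1.9713
H(X|Y) = 0.9763, H(Y|X) = 0.9914

Verification:
H(X) - H(X|Y) = 0.9799 - 0.9763 = 0.0036
H(Y) - H(Y|X) = 0.9950 - 0.9914 = 0.0036
H(X) + H(Y) - H(X,Y) = 0.9799 + 0.9950 - 1.9713 = 0.0036

All forms give I(X;Y) = 0.0036 bits. ✓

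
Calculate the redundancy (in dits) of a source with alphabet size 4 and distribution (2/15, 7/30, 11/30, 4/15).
0.0251 dits

Redundancy measures how far a source is from maximum entropy:
R = H_max - H(X)

Maximum entropy for 4 symbols: H_max = log_10(4) = 0.6021 dits
Actual entropy: H(X) = 0.5770 dits
Redundancy: R = 0.6021 - 0.5770 = 0.0251 dits

This redundancy represents potential for compression: the source could be compressed by 0.0251 dits per symbol.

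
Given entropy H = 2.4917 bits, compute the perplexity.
5.6244

Perplexity is 2^H (or exp(H) for natural log).

H = 2.4917 bits
Perplexity = 2^2.4917 = 5.6244

Interpretation: The model's uncertainty is equivalent to choosing uniformly among 5.6 options.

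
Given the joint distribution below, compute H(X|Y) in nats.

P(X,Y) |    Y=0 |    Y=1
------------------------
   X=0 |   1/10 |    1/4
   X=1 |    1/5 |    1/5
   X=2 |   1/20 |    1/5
1.0448 nats

Using the chain rule: H(X|Y) = H(X,Y) - H(Y)

First, compute H(X,Y) = 1.6923 nats

Marginal P(Y) = (7/20, 13/20)
H(Y) = 0.6474 nats

H(X|Y) = H(X,Y) - H(Y) = 1.6923 - 0.6474 = 1.0448 nats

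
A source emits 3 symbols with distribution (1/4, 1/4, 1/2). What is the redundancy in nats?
0.0589 nats

Redundancy measures how far a source is from maximum entropy:
R = H_max - H(X)

Maximum entropy for 3 symbols: H_max = log_e(3) = 1.0986 nats
Actual entropy: H(X) = 1.0397 nats
Redundancy: R = 1.0986 - 1.0397 = 0.0589 nats

This redundancy represents potential for compression: the source could be compressed by 0.0589 nats per symbol.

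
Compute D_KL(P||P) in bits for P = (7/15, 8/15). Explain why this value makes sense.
0.0000 bits

KL divergence satisfies the Gibbs inequality: D_KL(P||Q) ≥ 0 for all distributions P, Q.

D_KL(P||Q) = Σ p(x) log(p(x)/q(x))
Each term is p(x) × log_2(p(x)/p(x)) = p(x) × log_2(1) = 0, so the sum is 0.
D_KL(P||Q) = 0.0000 bits

When P = Q, the KL divergence is exactly 0, as there is no 'divergence' between identical distributions.

This non-negativity is a fundamental property: relative entropy cannot be negative because it measures how different Q is from P.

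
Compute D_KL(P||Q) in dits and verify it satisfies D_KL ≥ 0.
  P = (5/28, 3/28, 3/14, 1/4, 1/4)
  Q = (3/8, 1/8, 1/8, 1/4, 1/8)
0.0607 dits

KL divergence satisfies the Gibbs inequality: D_KL(P||Q) ≥ 0 for all distributions P, Q.

D_KL(P||Q) = Σ p(x) log(p(x)/q(x))
Term by term:
  x=0: 5/28 × log_10[(5/28)/(3/8)] = -0.0575
  x=1: 3/28 × log_10[(3/28)/(1/8)] = -0.0072
  x=2: 3/14 × log_10[(3/14)/(1/8)] = 0.0502
  x=3: 1/4 × log_10[(1/4)/(1/4)] = 0.0000
  x=4: 1/4 × log_10[(1/4)/(1/8)] = 0.0753
D_KL(P||Q) = 0.0607 dits

D_KL(P||Q) = 0.0607 ≥ 0 ✓

This non-negativity is a fundamental property: relative entropy cannot be negative because it measures how different Q is from P.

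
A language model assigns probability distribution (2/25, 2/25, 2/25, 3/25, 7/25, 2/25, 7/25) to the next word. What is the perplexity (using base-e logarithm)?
5.9034

Perplexity is e^H (or exp(H) for natural log).

First, H = -Σ p log p = 1.7755 nats
Perplexity = e^1.7755 = 5.9034

Interpretation: The model's uncertainty is equivalent to choosing uniformly among 5.9 options.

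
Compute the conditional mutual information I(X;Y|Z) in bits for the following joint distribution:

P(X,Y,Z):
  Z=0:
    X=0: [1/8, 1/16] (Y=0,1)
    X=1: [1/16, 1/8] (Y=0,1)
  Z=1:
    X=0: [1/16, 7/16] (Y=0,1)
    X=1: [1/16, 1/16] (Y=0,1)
0.0851 bits

Conditional mutual information: I(X;Y|Z) = H(X|Z) + H(Y|Z) - H(X,Y|Z)

H(Z) = 0.9544
H(X,Z) = 1.7806 → H(X|Z) = 0.8262
H(Y,Z) = 1.7806 → H(Y|Z) = 0.8262
H(X,Y,Z) = 2.5218 → H(X,Y|Z) = 1.5673

I(X;Y|Z) = 0.8262 + 0.8262 - 1.5673 = 0.0851 bits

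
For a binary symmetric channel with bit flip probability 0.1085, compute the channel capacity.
0.5046 bits

For a binary symmetric channel (BSC) with error probability p:
Capacity C = 1 - H(p) bits per symbol

where H(p) = -p log₂(p) - (1-p) log₂(1-p) is the binary entropy function.

H(0.1085) = 0.4954 bits
C = 1 - 0.4954 = 0.5046 bits per symbol

This means we can reliably transmit up to 0.5046 bits of information per channel use.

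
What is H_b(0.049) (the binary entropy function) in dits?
0.0849 dits

The binary entropy function is:
H(p) = -p log(p) - (1-p) log(1-p)

H(0.049) = -0.049 × log_10(0.049) - 0.951 × log_10(0.951)
H(0.049) = 0.0849 dits

Note: Binary entropy is maximized at p=0.5 (H=1 bit) and minimized at p=0 or p=1 (H=0).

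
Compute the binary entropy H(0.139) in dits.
0.1751 dits

The binary entropy function is:
H(p) = -p log(p) - (1-p) log(1-p)

H(0.139) = -0.139 × log_10(0.139) - 0.861 × log_10(0.861)
H(0.139) = 0.1751 dits

Note: Binary entropy is maximized at p=0.5 (H=1 bit) and minimized at p=0 or p=1 (H=0).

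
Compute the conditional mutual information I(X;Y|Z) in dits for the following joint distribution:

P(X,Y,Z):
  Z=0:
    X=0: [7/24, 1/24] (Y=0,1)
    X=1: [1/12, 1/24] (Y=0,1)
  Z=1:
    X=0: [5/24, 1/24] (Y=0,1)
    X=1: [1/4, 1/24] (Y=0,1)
0.0054 dits

Conditional mutual information: I(X;Y|Z) = H(X|Z) + H(Y|Z) - H(X,Y|Z)

H(Z) = 0.2995
H(X,Z) = 0.5785 → H(X|Z) = 0.2790
H(Y,Z) = 0.4949 → H(Y|Z) = 0.1954
H(X,Y,Z) = 0.7685 → H(X,Y|Z) = 0.4690

I(X;Y|Z) = 0.2790 + 0.1954 - 0.4690 = 0.0054 dits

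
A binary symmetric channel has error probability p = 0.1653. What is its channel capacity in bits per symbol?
0.3532 bits

For a binary symmetric channel (BSC) with error probability p:
Capacity C = 1 - H(p) bits per symbol

where H(p) = -p log₂(p) - (1-p) log₂(1-p) is the binary entropy function.

H(0.1653) = 0.6468 bits
C = 1 - 0.6468 = 0.3532 bits per symbol

This means we can reliably transmit up to 0.3532 bits of information per channel use.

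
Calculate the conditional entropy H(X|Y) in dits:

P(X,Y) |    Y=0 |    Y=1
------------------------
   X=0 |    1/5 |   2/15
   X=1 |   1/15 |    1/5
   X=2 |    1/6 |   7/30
0.4547 dits

Using the chain rule: H(X|Y) = H(X,Y) - H(Y)

First, compute H(X,Y) = 0.7518 dits

Marginal P(Y) = (13/30, 17/30)
H(Y) = 0.2972 dits

H(X|Y) = H(X,Y) - H(Y) = 0.7518 - 0.2972 = 0.4547 dits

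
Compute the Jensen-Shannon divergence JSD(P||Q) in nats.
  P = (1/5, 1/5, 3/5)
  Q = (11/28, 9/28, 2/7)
0.0516 nats

Jensen-Shannon divergence is:
JSD(P||Q) = 0.5 × D_KL(P||M) + 0.5 × D_KL(Q||M)
where M = 0.5 × (P + Q) is the mixture distribution.

M = 0.5 × (1/5, 1/5, 3/5) + 0.5 × (11/28, 9/28, 2/7) = (0.296429, 0.260714, 0.442857)

D_KL(P||M) = 0.0505 nats
D_KL(Q||M) = 0.0527 nats

JSD(P||Q) = 0.5 × 0.0505 + 0.5 × 0.0527 = 0.0516 nats

Unlike KL divergence, JSD is symmetric and bounded: 0 ≤ JSD ≤ log(2).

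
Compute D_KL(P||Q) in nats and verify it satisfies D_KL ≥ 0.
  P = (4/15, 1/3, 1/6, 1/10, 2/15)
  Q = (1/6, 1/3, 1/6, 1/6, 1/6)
0.0445 nats

KL divergence satisfies the Gibbs inequality: D_KL(P||Q) ≥ 0 for all distributions P, Q.

D_KL(P||Q) = Σ p(x) log(p(x)/q(x))
Term by term:
  x=0: 4/15 × log_e[(4/15)/(1/6)] = 0.1253
  x=1: 1/3 × log_e[(1/3)/(1/3)] = 0.0000
  x=2: 1/6 × log_e[(1/6)/(1/6)] = 0.0000
  x=3: 1/10 × log_e[(1/10)/(1/6)] = -0.0511
  x=4: 2/15 × log_e[(2/15)/(1/6)] = -0.0298
D_KL(P||Q) = 0.0445 nats

D_KL(P||Q) = 0.0445 ≥ 0 ✓

This non-negativity is a fundamental property: relative entropy cannot be negative because it measures how different Q is from P.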